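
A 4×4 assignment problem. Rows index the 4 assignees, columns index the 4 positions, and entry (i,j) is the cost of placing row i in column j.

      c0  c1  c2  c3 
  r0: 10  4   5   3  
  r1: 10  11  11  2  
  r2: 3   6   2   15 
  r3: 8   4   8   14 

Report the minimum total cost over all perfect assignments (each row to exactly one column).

Minimum assignment cost: 14

optimal assignment: row0→col2 (cost 5), row1→col3 (cost 2), row2→col0 (cost 3), row3→col1 (cost 4)
total = 5 + 2 + 3 + 4 = 14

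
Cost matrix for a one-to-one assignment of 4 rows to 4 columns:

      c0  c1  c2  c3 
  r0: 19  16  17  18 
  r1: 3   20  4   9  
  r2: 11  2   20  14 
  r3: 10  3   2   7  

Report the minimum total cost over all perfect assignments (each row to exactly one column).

Minimum assignment cost: 25

optimal assignment: row0→col3 (cost 18), row1→col0 (cost 3), row2→col1 (cost 2), row3→col2 (cost 2)
total = 18 + 3 + 2 + 2 = 25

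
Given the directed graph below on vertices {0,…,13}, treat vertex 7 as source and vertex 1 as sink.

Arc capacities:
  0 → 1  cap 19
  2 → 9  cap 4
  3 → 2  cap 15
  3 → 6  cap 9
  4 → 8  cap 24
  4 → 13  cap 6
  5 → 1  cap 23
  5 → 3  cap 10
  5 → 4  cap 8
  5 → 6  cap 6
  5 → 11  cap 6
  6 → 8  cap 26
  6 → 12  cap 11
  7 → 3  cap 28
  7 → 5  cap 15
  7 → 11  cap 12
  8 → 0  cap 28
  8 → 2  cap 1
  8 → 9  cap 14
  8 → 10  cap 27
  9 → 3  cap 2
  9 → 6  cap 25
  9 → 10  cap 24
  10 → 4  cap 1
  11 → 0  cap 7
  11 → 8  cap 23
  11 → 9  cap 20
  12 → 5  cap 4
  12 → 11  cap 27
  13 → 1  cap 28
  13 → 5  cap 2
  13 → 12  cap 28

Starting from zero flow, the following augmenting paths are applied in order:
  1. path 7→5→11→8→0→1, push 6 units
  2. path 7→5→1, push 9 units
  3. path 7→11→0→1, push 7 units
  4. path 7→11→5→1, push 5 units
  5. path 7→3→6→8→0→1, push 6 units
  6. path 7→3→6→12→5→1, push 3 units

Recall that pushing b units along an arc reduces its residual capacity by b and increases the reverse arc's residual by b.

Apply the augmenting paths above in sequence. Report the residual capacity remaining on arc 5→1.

Residual capacity of (5,1): 6

after path 1 (7→5→11→8→0→1, push 6): res(5,1)=23
after path 2 (7→5→1, push 9): res(5,1)=14
after path 3 (7→11→0→1, push 7): res(5,1)=14
after path 4 (7→11→5→1, push 5): res(5,1)=9
after path 5 (7→3→6→8→0→1, push 6): res(5,1)=9
after path 6 (7→3→6→12→5→1, push 3): res(5,1)=6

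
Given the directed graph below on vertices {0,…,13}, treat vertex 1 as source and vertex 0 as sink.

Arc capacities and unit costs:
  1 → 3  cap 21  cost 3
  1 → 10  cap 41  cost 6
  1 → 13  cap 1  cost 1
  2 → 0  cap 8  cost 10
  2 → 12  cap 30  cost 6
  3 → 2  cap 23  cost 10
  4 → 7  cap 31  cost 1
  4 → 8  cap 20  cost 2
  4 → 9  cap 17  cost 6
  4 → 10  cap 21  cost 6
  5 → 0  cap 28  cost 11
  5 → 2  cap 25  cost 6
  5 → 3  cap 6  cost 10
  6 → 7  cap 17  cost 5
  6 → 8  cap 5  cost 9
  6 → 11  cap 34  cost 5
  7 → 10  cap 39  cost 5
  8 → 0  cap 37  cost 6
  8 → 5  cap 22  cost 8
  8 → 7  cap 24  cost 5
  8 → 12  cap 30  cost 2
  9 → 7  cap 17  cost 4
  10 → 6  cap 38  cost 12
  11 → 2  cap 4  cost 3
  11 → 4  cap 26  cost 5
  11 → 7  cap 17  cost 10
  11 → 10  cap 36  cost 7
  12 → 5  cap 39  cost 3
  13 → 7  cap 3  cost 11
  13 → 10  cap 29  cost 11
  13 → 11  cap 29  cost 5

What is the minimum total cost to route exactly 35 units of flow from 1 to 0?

Minimum cost for 35 units: 1085

shortest-cost path #1: 1→13→11→2→0 push 1 @ unit cost 19 (adds 19)
shortest-cost path #2: 1→3→2→0 push 7 @ unit cost 23 (adds 161)
shortest-cost path #3: 1→3→2→11→4→8→0 push 1 @ unit cost 23 (adds 23)
shortest-cost path #4: 1→10→6→8→0 push 5 @ unit cost 33 (adds 165)
shortest-cost path #5: 1→3→2→12→5→0 push 13 @ unit cost 33 (adds 429)
shortest-cost path #6: 1→10→6→11→4→8→0 push 8 @ unit cost 36 (adds 288)
total cost = 1085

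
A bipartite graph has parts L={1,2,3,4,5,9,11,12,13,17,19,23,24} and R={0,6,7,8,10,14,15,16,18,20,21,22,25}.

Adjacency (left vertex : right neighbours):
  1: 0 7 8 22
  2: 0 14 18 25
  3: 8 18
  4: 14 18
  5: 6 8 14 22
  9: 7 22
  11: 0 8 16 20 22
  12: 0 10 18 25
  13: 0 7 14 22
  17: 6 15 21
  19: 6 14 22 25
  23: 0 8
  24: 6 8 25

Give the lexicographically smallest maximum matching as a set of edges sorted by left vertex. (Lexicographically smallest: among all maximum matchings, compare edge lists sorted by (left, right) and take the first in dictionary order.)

Lex-smallest maximum matching: {(1,0), (2,14), (3,8), (4,18), (5,6), (9,7), (11,16), (12,10), (13,22), (17,15), (19,25)}

|M| = 11 (so the lex-smallest maximum matching has 11 edges)
process left vertices in ascending order; for each, take the smallest-labelled available neighbour that still permits 11 edges overall, or leave it unmatched if none does
lex-smallest matching: {1-0, 2-14, 3-8, 4-18, 5-6, 9-7, 11-16, 12-10, 13-22, 17-15, 19-25}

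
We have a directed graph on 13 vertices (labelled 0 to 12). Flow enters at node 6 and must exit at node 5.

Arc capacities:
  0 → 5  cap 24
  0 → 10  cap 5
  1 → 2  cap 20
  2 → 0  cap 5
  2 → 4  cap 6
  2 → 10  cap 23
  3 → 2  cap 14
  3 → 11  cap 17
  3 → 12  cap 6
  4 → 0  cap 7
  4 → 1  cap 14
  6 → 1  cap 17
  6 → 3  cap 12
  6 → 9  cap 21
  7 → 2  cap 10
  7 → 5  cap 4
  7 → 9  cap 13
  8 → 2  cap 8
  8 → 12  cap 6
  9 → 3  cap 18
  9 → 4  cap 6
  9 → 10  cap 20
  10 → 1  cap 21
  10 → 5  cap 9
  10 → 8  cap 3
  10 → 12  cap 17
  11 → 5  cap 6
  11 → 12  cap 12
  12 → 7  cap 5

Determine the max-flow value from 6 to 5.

augment #1: 6→3→11→5 bottleneck 6, total now 6
augment #2: 6→9→10→5 bottleneck 9, total now 15
augment #3: 6→1→2→0→5 bottleneck 5, total now 20
augment #4: 6→3→12→7→5 bottleneck 4, total now 24
augment #5: 6→9→4→0→5 bottleneck 6, total now 30
augment #6: 6→1→2→4→0→5 bottleneck 1, total now 31

Maximum flow value: 31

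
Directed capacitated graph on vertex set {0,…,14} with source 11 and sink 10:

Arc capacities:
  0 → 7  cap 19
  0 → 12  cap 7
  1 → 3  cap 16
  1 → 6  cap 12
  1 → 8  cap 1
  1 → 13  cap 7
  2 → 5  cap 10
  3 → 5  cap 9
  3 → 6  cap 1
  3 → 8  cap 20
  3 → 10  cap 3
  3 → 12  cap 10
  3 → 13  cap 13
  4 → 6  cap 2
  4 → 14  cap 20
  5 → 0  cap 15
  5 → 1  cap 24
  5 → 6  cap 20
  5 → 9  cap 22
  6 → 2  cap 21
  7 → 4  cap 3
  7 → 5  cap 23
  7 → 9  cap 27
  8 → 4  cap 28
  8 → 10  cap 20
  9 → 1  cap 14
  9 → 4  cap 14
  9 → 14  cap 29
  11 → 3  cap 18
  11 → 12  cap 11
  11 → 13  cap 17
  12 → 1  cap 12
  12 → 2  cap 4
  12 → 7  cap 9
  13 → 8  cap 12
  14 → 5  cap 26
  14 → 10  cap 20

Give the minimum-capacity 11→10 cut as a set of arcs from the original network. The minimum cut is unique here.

Min-cut arcs: {(11,3), (11,12), (13,8)} (total capacity 41)

augment #1: 11→3→10 push 3
augment #2: 11→3→8→10 push 15
augment #3: 11→13→8→10 push 5
augment #4: 11→12→7→4→14→10 push 3
augment #5: 11→12→7→9→14→10 push 6
augment #6: 11→13→8→4→14→10 push 7
augment #7: 11→12→1→8→4→14→10 push 1
augment #8: 11→12→2→5→9→14→10 push 1
max flow = 41; residual-reachable set from 11 gives S-side
cut edges (S→T): {(11,3), (11,12), (13,8)} total cap 41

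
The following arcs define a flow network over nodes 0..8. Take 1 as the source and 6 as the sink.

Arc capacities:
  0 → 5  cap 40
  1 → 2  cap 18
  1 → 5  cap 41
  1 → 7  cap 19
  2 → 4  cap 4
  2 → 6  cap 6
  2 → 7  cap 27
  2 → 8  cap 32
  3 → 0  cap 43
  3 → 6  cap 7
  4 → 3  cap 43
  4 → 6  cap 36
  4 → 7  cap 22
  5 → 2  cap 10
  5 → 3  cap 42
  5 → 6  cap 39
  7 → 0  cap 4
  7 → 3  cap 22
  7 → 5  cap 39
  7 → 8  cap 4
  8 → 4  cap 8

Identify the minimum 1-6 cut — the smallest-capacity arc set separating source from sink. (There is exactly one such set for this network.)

Min-cut arcs: {(2,4), (2,6), (3,6), (5,6), (8,4)} (total capacity 64)

augment #1: 1→2→6 push 6
augment #2: 1→5→6 push 39
augment #3: 1→2→4→6 push 4
augment #4: 1→5→3→6 push 2
augment #5: 1→7→3→6 push 5
augment #6: 1→2→8→4→6 push 8
max flow = 64; residual-reachable set from 1 gives S-side
cut edges (S→T): {(2,4), (2,6), (3,6), (5,6), (8,4)} total cap 64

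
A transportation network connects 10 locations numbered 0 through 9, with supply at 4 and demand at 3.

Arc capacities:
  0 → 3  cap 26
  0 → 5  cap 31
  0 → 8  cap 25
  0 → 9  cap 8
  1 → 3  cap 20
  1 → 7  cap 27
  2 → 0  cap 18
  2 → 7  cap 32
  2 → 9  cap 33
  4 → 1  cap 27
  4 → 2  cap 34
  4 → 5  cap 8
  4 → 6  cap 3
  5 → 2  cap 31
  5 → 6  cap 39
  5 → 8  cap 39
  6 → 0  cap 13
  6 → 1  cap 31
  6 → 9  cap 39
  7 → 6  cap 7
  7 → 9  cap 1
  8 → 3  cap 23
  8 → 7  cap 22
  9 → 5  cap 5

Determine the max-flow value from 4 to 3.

augment #1: 4→1→3 bottleneck 20, total now 20
augment #2: 4→2→0→3 bottleneck 18, total now 38
augment #3: 4→5→8→3 bottleneck 8, total now 46
augment #4: 4→6→0→3 bottleneck 3, total now 49
augment #5: 4→1→7→6→0→3 bottleneck 5, total now 54
augment #6: 4→2→9→5→8→3 bottleneck 5, total now 59
augment #7: 4→1→7→6→0→8→3 bottleneck 2, total now 61

Maximum flow value: 61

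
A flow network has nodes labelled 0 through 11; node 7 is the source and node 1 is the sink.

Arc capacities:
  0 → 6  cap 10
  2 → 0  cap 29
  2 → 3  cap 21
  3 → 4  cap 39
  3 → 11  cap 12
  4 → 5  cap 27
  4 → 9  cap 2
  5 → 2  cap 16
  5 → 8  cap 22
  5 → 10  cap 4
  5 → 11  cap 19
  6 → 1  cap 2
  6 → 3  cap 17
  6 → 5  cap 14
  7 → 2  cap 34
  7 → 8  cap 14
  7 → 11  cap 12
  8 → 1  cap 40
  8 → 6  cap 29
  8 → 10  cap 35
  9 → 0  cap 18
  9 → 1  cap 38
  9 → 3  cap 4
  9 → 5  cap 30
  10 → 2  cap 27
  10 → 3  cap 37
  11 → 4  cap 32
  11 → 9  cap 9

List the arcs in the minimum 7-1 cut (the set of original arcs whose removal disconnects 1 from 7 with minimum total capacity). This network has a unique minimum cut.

augment #1: 7→8→1 push 14
augment #2: 7→11→9→1 push 9
augment #3: 7→2→0→6→1 push 2
augment #4: 7→11→4→9→1 push 2
augment #5: 7→11→4→5→8→1 push 1
augment #6: 7→2→0→6→5→8→1 push 8
augment #7: 7→2→3→4→5→8→1 push 13
max flow = 49; residual-reachable set from 7 gives S-side
cut edges (S→T): {(4,9), (5,8), (6,1), (7,8), (11,9)} total cap 49

Min-cut arcs: {(4,9), (5,8), (6,1), (7,8), (11,9)} (total capacity 49)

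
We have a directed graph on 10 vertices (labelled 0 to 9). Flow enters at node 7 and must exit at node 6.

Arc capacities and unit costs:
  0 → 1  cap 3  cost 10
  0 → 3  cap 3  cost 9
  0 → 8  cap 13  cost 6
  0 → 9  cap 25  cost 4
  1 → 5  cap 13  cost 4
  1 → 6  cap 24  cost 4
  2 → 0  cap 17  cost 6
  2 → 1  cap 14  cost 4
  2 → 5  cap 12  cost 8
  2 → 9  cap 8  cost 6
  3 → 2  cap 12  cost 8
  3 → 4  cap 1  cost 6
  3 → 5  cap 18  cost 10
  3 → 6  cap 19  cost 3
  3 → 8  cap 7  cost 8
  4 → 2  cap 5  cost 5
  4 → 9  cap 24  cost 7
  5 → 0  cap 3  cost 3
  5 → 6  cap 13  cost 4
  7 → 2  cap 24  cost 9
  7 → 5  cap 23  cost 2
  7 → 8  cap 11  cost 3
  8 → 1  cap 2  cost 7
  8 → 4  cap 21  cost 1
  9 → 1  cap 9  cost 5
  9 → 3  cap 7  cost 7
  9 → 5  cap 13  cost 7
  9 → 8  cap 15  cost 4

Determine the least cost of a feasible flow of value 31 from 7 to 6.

shortest-cost path #1: 7→5→6 push 13 @ unit cost 6 (adds 78)
shortest-cost path #2: 7→8→1→6 push 2 @ unit cost 14 (adds 28)
shortest-cost path #3: 7→2→1→6 push 14 @ unit cost 17 (adds 238)
shortest-cost path #4: 7→5→0→3→6 push 2 @ unit cost 17 (adds 34)
total cost = 378

Minimum cost for 31 units: 378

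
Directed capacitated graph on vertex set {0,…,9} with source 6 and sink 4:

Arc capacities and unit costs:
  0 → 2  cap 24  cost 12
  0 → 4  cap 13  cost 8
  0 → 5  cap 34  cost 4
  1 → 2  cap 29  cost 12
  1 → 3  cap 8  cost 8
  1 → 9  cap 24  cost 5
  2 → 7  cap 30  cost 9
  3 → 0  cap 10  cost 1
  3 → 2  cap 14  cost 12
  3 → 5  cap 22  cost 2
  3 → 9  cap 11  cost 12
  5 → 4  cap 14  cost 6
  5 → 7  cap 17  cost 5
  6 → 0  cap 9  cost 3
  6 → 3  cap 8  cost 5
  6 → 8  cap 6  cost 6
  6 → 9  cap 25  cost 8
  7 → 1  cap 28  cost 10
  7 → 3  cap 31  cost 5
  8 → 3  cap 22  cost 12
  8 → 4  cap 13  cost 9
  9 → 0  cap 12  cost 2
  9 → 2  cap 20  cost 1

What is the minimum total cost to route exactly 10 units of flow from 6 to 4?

Minimum cost for 10 units: 112

shortest-cost path #1: 6→0→4 push 9 @ unit cost 11 (adds 99)
shortest-cost path #2: 6→3→5→4 push 1 @ unit cost 13 (adds 13)
total cost = 112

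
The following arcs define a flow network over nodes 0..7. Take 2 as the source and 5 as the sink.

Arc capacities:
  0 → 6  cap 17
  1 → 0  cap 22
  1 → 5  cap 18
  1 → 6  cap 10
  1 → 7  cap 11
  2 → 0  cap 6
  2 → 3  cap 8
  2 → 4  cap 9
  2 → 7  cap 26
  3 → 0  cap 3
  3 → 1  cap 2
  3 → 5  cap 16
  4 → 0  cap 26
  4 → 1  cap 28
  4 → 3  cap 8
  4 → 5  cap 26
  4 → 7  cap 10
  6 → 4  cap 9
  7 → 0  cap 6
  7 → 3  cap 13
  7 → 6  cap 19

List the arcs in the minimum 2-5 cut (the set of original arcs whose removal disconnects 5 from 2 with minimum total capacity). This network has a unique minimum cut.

Min-cut arcs: {(2,4), (3,1), (3,5), (6,4)} (total capacity 36)

augment #1: 2→3→5 push 8
augment #2: 2→4→5 push 9
augment #3: 2→7→3→5 push 8
augment #4: 2→0→6→4→5 push 6
augment #5: 2→7→3→1→5 push 2
augment #6: 2→7→6→4→5 push 3
max flow = 36; residual-reachable set from 2 gives S-side
cut edges (S→T): {(2,4), (3,1), (3,5), (6,4)} total cap 36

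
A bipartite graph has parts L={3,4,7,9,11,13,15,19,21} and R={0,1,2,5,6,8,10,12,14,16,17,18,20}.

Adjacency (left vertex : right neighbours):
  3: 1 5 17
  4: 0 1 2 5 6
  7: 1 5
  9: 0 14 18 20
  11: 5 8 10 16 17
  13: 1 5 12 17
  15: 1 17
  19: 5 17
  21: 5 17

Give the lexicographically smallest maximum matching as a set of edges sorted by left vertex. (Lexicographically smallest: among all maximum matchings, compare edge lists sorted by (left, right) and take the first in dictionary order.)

Lex-smallest maximum matching: {(3,1), (4,0), (7,5), (9,14), (11,8), (13,12), (15,17)}

|M| = 7 (so the lex-smallest maximum matching has 7 edges)
process left vertices in ascending order; for each, take the smallest-labelled available neighbour that still permits 7 edges overall, or leave it unmatched if none does
lex-smallest matching: {3-1, 4-0, 7-5, 9-14, 11-8, 13-12, 15-17}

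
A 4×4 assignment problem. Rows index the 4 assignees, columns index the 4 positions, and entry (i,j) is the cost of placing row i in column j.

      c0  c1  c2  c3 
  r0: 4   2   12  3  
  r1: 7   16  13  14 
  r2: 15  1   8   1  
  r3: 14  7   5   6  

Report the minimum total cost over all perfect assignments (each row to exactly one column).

Minimum assignment cost: 15

optimal assignment: row0→col1 (cost 2), row1→col0 (cost 7), row2→col3 (cost 1), row3→col2 (cost 5)
total = 2 + 7 + 1 + 5 = 15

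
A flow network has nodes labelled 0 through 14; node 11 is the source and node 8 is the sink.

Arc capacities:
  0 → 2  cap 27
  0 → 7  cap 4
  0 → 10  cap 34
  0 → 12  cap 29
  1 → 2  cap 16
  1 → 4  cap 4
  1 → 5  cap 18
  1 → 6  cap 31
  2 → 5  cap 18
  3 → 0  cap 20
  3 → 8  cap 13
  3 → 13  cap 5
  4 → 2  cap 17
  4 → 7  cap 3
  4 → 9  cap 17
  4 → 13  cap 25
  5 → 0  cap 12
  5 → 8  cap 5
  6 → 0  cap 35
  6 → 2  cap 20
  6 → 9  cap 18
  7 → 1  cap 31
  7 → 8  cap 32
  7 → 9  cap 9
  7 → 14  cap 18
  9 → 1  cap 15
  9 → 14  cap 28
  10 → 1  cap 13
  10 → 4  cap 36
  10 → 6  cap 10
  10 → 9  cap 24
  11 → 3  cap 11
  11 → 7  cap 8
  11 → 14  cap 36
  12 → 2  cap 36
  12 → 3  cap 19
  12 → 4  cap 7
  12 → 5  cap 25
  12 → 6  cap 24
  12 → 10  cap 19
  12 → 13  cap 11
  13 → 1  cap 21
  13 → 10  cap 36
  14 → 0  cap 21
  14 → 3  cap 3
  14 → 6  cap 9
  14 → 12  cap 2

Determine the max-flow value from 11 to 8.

Maximum flow value: 33

augment #1: 11→3→8 bottleneck 11, total now 11
augment #2: 11→7→8 bottleneck 8, total now 19
augment #3: 11→14→3→8 bottleneck 2, total now 21
augment #4: 11→14→0→7→8 bottleneck 4, total now 25
augment #5: 11→14→12→5→8 bottleneck 2, total now 27
augment #6: 11→14→0→2→5→8 bottleneck 3, total now 30
augment #7: 11→14→0→10→4→7→8 bottleneck 3, total now 33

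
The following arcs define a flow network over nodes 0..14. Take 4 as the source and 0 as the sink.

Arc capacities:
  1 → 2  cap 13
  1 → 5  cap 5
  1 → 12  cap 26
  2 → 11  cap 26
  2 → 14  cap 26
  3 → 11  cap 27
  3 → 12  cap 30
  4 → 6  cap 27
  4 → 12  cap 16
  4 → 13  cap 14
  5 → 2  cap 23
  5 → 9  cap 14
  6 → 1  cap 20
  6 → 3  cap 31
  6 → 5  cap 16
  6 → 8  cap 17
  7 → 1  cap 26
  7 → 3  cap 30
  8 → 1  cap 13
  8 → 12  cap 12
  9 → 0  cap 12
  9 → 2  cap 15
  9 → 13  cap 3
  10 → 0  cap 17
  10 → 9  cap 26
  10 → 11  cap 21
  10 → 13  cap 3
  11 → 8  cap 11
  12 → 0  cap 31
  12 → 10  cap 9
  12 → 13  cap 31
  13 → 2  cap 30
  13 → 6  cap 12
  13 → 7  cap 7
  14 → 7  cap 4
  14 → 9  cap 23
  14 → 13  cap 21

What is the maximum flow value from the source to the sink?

augment #1: 4→12→0 bottleneck 16, total now 16
augment #2: 4→6→1→12→0 bottleneck 15, total now 31
augment #3: 4→6→5→9→0 bottleneck 12, total now 43
augment #4: 4→13→6→1→12→10→0 bottleneck 5, total now 48
augment #5: 4→13→6→3→12→10→0 bottleneck 4, total now 52

Maximum flow value: 52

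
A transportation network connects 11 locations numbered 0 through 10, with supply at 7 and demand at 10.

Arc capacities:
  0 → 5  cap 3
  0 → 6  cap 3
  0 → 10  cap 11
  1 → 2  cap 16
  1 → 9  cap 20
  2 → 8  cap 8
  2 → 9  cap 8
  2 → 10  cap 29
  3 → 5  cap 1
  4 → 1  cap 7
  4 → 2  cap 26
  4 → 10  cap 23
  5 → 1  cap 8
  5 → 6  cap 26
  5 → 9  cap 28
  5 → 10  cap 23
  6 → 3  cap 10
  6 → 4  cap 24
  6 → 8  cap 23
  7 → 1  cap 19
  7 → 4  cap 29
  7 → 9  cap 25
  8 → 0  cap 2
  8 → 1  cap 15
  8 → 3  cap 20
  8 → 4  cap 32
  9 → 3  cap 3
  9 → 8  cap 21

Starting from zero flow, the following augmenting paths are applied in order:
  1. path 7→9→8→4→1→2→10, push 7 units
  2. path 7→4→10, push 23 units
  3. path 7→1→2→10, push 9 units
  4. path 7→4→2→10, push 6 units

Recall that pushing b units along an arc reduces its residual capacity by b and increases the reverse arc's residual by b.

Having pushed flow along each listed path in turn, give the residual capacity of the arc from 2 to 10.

after path 1 (7→9→8→4→1→2→10, push 7): res(2,10)=22
after path 2 (7→4→10, push 23): res(2,10)=22
after path 3 (7→1→2→10, push 9): res(2,10)=13
after path 4 (7→4→2→10, push 6): res(2,10)=7

Residual capacity of (2,10): 7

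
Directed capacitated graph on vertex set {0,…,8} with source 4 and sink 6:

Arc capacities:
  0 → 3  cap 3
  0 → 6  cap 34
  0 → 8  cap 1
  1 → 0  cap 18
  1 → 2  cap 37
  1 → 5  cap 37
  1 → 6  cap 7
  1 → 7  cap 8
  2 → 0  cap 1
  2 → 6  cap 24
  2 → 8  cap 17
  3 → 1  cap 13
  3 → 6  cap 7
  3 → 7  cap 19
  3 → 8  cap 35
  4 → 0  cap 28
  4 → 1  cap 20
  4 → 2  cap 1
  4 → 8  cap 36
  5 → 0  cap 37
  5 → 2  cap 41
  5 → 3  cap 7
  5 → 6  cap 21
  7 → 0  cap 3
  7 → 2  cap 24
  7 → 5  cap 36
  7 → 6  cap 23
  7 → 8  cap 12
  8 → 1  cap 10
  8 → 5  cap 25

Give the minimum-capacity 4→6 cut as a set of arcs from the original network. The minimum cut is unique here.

augment #1: 4→0→6 push 28
augment #2: 4→1→6 push 7
augment #3: 4→2→6 push 1
augment #4: 4→1→0→6 push 6
augment #5: 4→1→2→6 push 7
augment #6: 4→8→5→6 push 21
augment #7: 4→8→1→2→6 push 10
augment #8: 4→8→5→2→6 push 4
max flow = 84; residual-reachable set from 4 gives S-side
cut edges (S→T): {(4,0), (4,1), (4,2), (8,1), (8,5)} total cap 84

Min-cut arcs: {(4,0), (4,1), (4,2), (8,1), (8,5)} (total capacity 84)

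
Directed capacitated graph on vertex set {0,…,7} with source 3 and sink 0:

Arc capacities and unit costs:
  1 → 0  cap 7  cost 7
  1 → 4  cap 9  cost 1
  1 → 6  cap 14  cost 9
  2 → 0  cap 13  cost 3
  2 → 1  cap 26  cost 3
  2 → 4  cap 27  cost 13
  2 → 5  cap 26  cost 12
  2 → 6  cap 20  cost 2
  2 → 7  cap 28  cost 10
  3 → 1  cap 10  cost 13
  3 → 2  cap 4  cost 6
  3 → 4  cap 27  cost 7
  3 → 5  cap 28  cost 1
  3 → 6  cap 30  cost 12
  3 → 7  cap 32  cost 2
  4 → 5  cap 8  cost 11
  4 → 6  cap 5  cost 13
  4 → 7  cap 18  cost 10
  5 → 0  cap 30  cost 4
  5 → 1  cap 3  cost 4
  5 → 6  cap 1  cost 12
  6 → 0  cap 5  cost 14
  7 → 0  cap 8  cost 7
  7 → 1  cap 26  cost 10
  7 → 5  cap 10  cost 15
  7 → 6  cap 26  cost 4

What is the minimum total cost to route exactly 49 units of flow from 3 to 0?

shortest-cost path #1: 3→5→0 push 28 @ unit cost 5 (adds 140)
shortest-cost path #2: 3→7→0 push 8 @ unit cost 9 (adds 72)
shortest-cost path #3: 3→2→0 push 4 @ unit cost 9 (adds 36)
shortest-cost path #4: 3→7→1→0 push 7 @ unit cost 19 (adds 133)
shortest-cost path #5: 3→7→6→0 push 2 @ unit cost 20 (adds 40)
total cost = 421

Minimum cost for 49 units: 421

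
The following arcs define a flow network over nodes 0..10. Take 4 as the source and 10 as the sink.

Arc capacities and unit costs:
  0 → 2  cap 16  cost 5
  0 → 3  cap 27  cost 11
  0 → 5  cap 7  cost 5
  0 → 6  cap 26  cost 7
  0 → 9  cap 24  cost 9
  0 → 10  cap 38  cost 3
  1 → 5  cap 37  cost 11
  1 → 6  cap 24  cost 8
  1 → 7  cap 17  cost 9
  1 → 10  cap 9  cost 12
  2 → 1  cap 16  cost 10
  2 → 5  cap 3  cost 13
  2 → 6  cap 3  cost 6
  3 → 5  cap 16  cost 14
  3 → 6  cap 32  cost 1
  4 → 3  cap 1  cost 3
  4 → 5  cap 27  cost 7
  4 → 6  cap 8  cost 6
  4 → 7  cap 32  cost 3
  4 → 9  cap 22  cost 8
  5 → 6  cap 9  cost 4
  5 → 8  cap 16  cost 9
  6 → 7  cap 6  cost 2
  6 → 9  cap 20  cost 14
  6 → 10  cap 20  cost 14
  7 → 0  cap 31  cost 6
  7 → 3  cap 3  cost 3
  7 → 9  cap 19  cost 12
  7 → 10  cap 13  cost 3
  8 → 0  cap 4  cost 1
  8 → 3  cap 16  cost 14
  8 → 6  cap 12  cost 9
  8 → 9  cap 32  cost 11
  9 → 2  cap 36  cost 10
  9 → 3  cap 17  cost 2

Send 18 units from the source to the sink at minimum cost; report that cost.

Minimum cost for 18 units: 138

shortest-cost path #1: 4→7→10 push 13 @ unit cost 6 (adds 78)
shortest-cost path #2: 4→7→0→10 push 5 @ unit cost 12 (adds 60)
total cost = 138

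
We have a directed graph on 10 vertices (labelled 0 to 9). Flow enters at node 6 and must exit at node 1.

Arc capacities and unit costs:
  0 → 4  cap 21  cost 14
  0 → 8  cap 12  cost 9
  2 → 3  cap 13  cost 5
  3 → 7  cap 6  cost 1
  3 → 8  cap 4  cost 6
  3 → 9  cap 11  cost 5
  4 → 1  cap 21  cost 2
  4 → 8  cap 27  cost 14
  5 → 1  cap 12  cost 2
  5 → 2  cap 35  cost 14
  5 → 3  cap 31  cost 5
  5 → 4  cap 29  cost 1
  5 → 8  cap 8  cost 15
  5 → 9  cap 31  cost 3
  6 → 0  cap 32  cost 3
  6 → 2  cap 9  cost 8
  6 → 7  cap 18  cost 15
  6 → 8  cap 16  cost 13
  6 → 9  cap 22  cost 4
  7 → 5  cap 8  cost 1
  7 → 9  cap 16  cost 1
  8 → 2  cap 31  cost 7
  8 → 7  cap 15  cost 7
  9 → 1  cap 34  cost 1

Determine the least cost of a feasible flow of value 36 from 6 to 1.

Minimum cost for 36 units: 344

shortest-cost path #1: 6→9→1 push 22 @ unit cost 5 (adds 110)
shortest-cost path #2: 6→2→3→7→9→1 push 6 @ unit cost 16 (adds 96)
shortest-cost path #3: 6→7→9→1 push 6 @ unit cost 17 (adds 102)
shortest-cost path #4: 6→7→5→1 push 2 @ unit cost 18 (adds 36)
total cost = 344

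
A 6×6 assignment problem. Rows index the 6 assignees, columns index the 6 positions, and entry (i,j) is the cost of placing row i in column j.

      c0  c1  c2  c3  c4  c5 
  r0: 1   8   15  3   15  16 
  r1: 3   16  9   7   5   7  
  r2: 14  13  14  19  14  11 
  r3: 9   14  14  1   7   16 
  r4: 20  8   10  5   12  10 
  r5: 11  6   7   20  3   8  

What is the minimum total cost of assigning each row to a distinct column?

Minimum assignment cost: 33

one of 2 optimal assignments: row0→col0 (cost 1), row1→col2 (cost 9), row2→col5 (cost 11), row3→col3 (cost 1), row4→col1 (cost 8), row5→col4 (cost 3)
total = 1 + 9 + 11 + 1 + 8 + 3 = 33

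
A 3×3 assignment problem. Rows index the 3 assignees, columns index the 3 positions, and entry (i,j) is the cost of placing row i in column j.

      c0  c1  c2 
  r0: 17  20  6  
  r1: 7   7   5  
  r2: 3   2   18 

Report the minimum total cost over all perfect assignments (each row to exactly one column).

optimal assignment: row0→col2 (cost 6), row1→col0 (cost 7), row2→col1 (cost 2)
total = 6 + 7 + 2 = 15

Minimum assignment cost: 15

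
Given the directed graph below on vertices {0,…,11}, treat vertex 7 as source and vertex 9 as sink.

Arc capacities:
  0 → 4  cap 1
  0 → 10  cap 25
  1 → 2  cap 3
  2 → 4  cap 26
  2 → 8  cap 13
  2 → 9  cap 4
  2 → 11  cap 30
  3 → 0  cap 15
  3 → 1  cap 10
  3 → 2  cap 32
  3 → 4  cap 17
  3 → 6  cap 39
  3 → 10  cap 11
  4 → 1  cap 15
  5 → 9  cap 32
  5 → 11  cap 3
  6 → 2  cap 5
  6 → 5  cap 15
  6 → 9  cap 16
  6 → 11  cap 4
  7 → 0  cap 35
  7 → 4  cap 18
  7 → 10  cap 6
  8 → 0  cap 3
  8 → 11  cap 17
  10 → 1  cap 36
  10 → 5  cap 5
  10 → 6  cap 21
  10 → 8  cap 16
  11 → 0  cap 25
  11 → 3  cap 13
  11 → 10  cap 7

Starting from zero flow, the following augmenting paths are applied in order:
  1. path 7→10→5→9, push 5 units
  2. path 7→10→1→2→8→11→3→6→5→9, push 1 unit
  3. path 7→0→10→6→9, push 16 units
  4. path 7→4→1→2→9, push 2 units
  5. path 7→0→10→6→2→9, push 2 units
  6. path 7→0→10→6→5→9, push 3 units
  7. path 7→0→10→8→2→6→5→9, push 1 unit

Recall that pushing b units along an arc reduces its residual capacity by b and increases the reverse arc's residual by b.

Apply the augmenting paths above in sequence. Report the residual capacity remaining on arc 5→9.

Residual capacity of (5,9): 22

after path 1 (7→10→5→9, push 5): res(5,9)=27
after path 2 (7→10→1→2→8→11→3→6→5→9, push 1): res(5,9)=26
after path 3 (7→0→10→6→9, push 16): res(5,9)=26
after path 4 (7→4→1→2→9, push 2): res(5,9)=26
after path 5 (7→0→10→6→2→9, push 2): res(5,9)=26
after path 6 (7→0→10→6→5→9, push 3): res(5,9)=23
after path 7 (7→0→10→8→2→6→5→9, push 1): res(5,9)=22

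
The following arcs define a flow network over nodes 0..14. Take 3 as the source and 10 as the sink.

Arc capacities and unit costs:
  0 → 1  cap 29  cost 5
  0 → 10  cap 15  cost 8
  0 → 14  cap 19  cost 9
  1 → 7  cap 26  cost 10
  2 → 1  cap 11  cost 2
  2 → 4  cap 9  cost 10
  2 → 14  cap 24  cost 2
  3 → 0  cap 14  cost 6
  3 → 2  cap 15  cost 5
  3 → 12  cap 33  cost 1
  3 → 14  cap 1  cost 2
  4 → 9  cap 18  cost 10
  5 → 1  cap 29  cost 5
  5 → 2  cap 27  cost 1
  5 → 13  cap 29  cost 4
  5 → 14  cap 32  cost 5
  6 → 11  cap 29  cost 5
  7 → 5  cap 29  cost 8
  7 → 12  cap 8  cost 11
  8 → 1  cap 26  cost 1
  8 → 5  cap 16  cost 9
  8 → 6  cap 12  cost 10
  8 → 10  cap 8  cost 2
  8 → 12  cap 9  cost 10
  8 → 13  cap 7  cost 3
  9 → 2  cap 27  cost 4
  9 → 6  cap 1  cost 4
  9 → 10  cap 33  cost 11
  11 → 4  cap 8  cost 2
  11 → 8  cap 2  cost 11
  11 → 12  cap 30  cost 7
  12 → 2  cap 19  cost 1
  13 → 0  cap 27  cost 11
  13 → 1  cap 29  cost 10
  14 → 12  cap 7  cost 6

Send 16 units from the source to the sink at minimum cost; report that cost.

shortest-cost path #1: 3→0→10 push 14 @ unit cost 14 (adds 196)
shortest-cost path #2: 3→12→2→4→9→10 push 2 @ unit cost 33 (adds 66)
total cost = 262

Minimum cost for 16 units: 262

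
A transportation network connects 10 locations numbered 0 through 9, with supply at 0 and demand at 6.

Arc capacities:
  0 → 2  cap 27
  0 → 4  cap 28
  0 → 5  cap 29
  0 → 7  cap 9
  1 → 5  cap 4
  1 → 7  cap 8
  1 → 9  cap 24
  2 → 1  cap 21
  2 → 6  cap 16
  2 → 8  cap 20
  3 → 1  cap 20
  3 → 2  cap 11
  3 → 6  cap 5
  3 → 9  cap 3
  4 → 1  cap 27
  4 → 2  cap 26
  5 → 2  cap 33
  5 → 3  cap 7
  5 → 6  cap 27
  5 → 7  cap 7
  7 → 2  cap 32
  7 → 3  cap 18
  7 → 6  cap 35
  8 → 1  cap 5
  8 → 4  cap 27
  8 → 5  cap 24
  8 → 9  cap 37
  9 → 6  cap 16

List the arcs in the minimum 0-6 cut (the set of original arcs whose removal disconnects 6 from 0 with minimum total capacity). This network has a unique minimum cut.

Min-cut arcs: {(0,7), (1,7), (2,6), (3,6), (5,6), (5,7), (9,6)} (total capacity 88)

augment #1: 0→2→6 push 16
augment #2: 0→5→6 push 27
augment #3: 0→7→6 push 9
augment #4: 0→5→3→6 push 2
augment #5: 0→2→1→7→6 push 8
augment #6: 0→2→1→9→6 push 3
augment #7: 0→4→1→9→6 push 13
augment #8: 0→4→1→5→3→6 push 3
augment #9: 0→4→1→5→7→6 push 1
augment #10: 0→4→2→8→5→7→6 push 6
max flow = 88; residual-reachable set from 0 gives S-side
cut edges (S→T): {(0,7), (1,7), (2,6), (3,6), (5,6), (5,7), (9,6)} total cap 88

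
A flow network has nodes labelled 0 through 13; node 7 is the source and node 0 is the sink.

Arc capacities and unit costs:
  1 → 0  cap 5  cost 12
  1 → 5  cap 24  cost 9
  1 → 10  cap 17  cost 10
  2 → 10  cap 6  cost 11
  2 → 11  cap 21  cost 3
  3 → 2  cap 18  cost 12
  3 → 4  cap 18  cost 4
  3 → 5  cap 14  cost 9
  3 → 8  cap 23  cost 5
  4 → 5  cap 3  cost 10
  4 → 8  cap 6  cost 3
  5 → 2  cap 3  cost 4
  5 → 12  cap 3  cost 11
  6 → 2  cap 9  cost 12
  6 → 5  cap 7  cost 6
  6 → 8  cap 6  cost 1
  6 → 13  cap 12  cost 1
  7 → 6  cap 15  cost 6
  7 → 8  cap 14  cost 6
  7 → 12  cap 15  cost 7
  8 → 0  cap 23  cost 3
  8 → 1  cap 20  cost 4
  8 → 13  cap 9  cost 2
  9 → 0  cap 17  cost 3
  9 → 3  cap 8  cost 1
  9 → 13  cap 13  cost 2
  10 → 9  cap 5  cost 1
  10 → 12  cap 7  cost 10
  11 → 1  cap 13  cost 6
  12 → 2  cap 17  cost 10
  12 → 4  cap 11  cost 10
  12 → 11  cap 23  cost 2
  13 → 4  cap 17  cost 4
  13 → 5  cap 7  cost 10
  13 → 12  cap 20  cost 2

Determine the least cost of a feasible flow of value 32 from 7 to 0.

shortest-cost path #1: 7→8→0 push 14 @ unit cost 9 (adds 126)
shortest-cost path #2: 7→6→8→0 push 6 @ unit cost 10 (adds 60)
shortest-cost path #3: 7→6→13→4→8→0 push 3 @ unit cost 17 (adds 51)
shortest-cost path #4: 7→12→11→1→0 push 5 @ unit cost 27 (adds 135)
shortest-cost path #5: 7→12→11→1→10→9→0 push 4 @ unit cost 29 (adds 116)
total cost = 488

Minimum cost for 32 units: 488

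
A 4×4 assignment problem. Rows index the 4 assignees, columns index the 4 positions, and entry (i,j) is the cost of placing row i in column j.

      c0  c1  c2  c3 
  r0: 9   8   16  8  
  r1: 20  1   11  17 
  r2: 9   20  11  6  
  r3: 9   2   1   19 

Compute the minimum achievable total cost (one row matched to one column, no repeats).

optimal assignment: row0→col0 (cost 9), row1→col1 (cost 1), row2→col3 (cost 6), row3→col2 (cost 1)
total = 9 + 1 + 6 + 1 = 17

Minimum assignment cost: 17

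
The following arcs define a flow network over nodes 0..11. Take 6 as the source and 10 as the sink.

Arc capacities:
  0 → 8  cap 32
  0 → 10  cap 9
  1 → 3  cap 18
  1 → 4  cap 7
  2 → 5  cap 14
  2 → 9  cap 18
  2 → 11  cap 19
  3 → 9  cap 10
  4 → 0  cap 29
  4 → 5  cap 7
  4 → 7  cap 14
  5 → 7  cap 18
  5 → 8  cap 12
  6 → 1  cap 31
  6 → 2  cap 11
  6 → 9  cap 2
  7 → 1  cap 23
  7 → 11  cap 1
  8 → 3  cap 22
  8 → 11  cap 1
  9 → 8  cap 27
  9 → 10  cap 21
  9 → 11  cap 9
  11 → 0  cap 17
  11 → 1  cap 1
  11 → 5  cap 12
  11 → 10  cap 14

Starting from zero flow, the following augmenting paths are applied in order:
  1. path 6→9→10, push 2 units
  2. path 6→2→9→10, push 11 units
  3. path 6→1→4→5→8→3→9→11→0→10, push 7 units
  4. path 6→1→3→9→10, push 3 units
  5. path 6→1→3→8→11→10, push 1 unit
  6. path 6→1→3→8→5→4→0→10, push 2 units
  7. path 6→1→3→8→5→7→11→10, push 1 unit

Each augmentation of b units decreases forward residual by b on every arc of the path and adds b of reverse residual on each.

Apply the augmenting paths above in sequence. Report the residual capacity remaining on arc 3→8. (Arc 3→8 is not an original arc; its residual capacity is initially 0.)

Residual capacity of (3,8): 3

after path 1 (6→9→10, push 2): res(3,8)=0
after path 2 (6→2→9→10, push 11): res(3,8)=0
after path 3 (6→1→4→5→8→3→9→11→0→10, push 7): res(3,8)=7
after path 4 (6→1→3→9→10, push 3): res(3,8)=7
after path 5 (6→1→3→8→11→10, push 1): res(3,8)=6
after path 6 (6→1→3→8→5→4→0→10, push 2): res(3,8)=4
after path 7 (6→1→3→8→5→7→11→10, push 1): res(3,8)=3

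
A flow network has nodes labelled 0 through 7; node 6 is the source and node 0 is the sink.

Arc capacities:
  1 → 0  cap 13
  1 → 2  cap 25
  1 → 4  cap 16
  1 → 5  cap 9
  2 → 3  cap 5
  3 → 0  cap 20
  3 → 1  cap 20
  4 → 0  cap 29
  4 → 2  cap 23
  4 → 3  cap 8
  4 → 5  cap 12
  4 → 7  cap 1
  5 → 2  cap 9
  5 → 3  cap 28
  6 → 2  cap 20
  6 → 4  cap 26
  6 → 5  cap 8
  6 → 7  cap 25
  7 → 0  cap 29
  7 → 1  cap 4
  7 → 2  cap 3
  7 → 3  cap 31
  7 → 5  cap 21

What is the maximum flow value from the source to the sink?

Maximum flow value: 64

augment #1: 6→4→0 bottleneck 26, total now 26
augment #2: 6→7→0 bottleneck 25, total now 51
augment #3: 6→2→3→0 bottleneck 5, total now 56
augment #4: 6→5→3→0 bottleneck 8, total now 64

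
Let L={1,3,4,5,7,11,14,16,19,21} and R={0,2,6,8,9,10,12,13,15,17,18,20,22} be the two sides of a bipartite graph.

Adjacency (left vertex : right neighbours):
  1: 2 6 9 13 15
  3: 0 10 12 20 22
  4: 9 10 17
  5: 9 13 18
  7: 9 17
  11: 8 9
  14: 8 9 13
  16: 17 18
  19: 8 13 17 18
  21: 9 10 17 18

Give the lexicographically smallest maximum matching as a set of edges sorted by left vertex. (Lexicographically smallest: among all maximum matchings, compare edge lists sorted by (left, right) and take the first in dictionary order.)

Lex-smallest maximum matching: {(1,2), (3,0), (4,9), (5,13), (7,17), (11,8), (16,18), (21,10)}

|M| = 8 (so the lex-smallest maximum matching has 8 edges)
process left vertices in ascending order; for each, take the smallest-labelled available neighbour that still permits 8 edges overall, or leave it unmatched if none does
lex-smallest matching: {1-2, 3-0, 4-9, 5-13, 7-17, 11-8, 16-18, 21-10}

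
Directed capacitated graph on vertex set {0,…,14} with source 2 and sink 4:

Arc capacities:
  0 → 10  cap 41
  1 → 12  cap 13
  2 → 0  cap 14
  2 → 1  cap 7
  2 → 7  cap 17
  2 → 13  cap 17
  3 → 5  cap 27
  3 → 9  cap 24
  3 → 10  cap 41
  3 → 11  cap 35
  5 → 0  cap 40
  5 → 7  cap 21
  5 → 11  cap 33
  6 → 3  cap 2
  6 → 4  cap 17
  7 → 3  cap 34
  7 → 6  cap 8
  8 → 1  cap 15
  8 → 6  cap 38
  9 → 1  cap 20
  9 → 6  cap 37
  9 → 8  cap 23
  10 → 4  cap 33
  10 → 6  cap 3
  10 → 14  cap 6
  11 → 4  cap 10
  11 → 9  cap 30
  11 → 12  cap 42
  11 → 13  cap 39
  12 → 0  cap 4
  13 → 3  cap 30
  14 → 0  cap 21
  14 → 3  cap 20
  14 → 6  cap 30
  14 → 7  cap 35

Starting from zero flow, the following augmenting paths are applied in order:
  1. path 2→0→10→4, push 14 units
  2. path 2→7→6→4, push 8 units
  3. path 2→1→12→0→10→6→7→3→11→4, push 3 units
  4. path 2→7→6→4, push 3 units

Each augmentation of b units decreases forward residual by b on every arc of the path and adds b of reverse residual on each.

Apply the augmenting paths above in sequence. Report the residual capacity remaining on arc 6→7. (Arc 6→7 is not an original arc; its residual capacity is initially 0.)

after path 1 (2→0→10→4, push 14): res(6,7)=0
after path 2 (2→7→6→4, push 8): res(6,7)=8
after path 3 (2→1→12→0→10→6→7→3→11→4, push 3): res(6,7)=5
after path 4 (2→7→6→4, push 3): res(6,7)=8

Residual capacity of (6,7): 8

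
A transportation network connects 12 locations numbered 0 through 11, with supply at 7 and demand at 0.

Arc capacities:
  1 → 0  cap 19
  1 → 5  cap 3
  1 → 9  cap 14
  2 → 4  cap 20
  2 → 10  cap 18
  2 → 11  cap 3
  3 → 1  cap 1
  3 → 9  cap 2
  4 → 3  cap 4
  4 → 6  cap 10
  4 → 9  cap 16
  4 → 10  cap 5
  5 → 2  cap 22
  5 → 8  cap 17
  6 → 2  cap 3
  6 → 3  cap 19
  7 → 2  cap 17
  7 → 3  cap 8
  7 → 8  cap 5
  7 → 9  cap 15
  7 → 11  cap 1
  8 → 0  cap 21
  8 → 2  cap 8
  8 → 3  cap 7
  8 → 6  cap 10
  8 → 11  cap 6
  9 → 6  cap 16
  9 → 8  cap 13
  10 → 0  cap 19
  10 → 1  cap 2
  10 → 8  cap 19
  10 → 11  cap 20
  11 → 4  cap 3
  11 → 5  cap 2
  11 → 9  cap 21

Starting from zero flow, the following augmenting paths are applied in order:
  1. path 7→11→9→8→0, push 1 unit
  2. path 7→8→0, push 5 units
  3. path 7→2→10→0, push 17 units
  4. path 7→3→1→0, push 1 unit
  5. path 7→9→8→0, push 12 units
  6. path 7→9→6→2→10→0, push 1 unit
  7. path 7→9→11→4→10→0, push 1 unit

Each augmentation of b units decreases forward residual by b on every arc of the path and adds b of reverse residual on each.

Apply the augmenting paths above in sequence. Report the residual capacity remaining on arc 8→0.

after path 1 (7→11→9→8→0, push 1): res(8,0)=20
after path 2 (7→8→0, push 5): res(8,0)=15
after path 3 (7→2→10→0, push 17): res(8,0)=15
after path 4 (7→3→1→0, push 1): res(8,0)=15
after path 5 (7→9→8→0, push 12): res(8,0)=3
after path 6 (7→9→6→2→10→0, push 1): res(8,0)=3
after path 7 (7→9→11→4→10→0, push 1): res(8,0)=3

Residual capacity of (8,0): 3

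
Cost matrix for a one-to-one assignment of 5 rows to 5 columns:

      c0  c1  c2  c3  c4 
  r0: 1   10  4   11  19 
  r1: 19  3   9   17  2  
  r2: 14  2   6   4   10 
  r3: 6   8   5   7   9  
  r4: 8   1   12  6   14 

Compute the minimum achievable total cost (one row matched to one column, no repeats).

Minimum assignment cost: 13

optimal assignment: row0→col0 (cost 1), row1→col4 (cost 2), row2→col3 (cost 4), row3→col2 (cost 5), row4→col1 (cost 1)
total = 1 + 2 + 4 + 5 + 1 = 13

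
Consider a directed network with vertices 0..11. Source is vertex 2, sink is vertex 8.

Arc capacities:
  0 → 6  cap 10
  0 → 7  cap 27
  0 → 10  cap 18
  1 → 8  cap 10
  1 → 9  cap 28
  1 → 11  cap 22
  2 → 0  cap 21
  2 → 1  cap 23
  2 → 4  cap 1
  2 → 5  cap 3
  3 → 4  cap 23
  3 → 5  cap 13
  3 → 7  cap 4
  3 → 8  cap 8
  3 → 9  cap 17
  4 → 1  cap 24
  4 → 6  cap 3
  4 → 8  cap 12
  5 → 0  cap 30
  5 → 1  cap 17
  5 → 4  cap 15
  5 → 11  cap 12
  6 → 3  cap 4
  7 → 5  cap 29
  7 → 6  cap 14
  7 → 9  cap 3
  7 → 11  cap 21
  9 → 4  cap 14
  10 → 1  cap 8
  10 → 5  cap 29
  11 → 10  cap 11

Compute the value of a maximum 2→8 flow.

Maximum flow value: 26

augment #1: 2→1→8 bottleneck 10, total now 10
augment #2: 2→4→8 bottleneck 1, total now 11
augment #3: 2→5→4→8 bottleneck 3, total now 14
augment #4: 2→0→6→3→8 bottleneck 4, total now 18
augment #5: 2→1→9→4→8 bottleneck 8, total now 26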